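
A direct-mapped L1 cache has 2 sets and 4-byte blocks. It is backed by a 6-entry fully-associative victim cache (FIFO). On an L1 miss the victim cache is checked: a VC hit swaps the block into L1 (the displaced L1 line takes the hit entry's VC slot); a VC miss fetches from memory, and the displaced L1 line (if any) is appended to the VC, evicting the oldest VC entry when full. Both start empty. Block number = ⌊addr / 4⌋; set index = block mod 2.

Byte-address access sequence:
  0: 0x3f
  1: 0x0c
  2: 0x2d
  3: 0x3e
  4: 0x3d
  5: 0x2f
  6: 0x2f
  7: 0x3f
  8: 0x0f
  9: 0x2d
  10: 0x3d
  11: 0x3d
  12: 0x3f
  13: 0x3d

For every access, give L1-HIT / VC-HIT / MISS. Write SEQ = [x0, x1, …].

SEQ = [MISS, MISS, MISS, VC-HIT, L1-HIT, VC-HIT, L1-HIT, VC-HIT, VC-HIT, VC-HIT, VC-HIT, L1-HIT, L1-HIT, L1-HIT]

0: 0x3f (blk 15, set 1) → MISS  vc=[]
1: 0xc (blk 3, set 1) → MISS  vc=[15]
2: 0x2d (blk 11, set 1) → MISS  vc=[15, 3]
3: 0x3e (blk 15, set 1) → VC-HIT  vc=[11, 3]
4: 0x3d (blk 15, set 1) → L1-HIT  vc=[11, 3]
5: 0x2f (blk 11, set 1) → VC-HIT  vc=[15, 3]
6: 0x2f (blk 11, set 1) → L1-HIT  vc=[15, 3]
7: 0x3f (blk 15, set 1) → VC-HIT  vc=[11, 3]
8: 0xf (blk 3, set 1) → VC-HIT  vc=[11, 15]
9: 0x2d (blk 11, set 1) → VC-HIT  vc=[3, 15]
10: 0x3d (blk 15, set 1) → VC-HIT  vc=[3, 11]
11: 0x3d (blk 15, set 1) → L1-HIT  vc=[3, 11]
12: 0x3f (blk 15, set 1) → L1-HIT  vc=[3, 11]
13: 0x3d (blk 15, set 1) → L1-HIT  vc=[3, 11]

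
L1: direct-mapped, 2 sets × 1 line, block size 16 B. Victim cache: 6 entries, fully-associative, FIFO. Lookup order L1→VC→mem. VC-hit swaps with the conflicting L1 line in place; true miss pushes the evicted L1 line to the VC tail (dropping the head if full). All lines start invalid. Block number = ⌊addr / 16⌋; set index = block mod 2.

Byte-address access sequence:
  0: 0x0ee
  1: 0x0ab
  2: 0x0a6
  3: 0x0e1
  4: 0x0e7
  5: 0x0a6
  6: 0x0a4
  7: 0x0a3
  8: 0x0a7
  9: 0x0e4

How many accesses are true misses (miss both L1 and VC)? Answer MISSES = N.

0: 0xee (blk 14, set 0) → MISS  vc=[]
1: 0xab (blk 10, set 0) → MISS  vc=[14]
2: 0xa6 (blk 10, set 0) → L1-HIT  vc=[14]
3: 0xe1 (blk 14, set 0) → VC-HIT  vc=[10]
4: 0xe7 (blk 14, set 0) → L1-HIT  vc=[10]
5: 0xa6 (blk 10, set 0) → VC-HIT  vc=[14]
6: 0xa4 (blk 10, set 0) → L1-HIT  vc=[14]
7: 0xa3 (blk 10, set 0) → L1-HIT  vc=[14]
8: 0xa7 (blk 10, set 0) → L1-HIT  vc=[14]
9: 0xe4 (blk 14, set 0) → VC-HIT  vc=[10]

MISSES = 2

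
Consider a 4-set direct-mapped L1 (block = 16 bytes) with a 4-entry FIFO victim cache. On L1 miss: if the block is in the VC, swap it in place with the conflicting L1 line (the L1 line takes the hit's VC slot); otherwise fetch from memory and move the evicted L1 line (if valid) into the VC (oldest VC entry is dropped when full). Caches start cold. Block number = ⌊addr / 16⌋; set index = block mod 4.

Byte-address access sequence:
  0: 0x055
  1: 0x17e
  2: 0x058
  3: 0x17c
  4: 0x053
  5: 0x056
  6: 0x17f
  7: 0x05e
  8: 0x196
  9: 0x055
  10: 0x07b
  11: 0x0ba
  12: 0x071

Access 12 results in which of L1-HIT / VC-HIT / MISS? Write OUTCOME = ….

0: 0x55 (blk 5, set 1) → MISS  vc=[]
1: 0x17e (blk 23, set 3) → MISS  vc=[]
2: 0x58 (blk 5, set 1) → L1-HIT  vc=[]
3: 0x17c (blk 23, set 3) → L1-HIT  vc=[]
4: 0x53 (blk 5, set 1) → L1-HIT  vc=[]
5: 0x56 (blk 5, set 1) → L1-HIT  vc=[]
6: 0x17f (blk 23, set 3) → L1-HIT  vc=[]
7: 0x5e (blk 5, set 1) → L1-HIT  vc=[]
8: 0x196 (blk 25, set 1) → MISS  vc=[5]
9: 0x55 (blk 5, set 1) → VC-HIT  vc=[25]
10: 0x7b (blk 7, set 3) → MISS  vc=[25, 23]
11: 0xba (blk 11, set 3) → MISS  vc=[25, 23, 7]
12: 0x71 (blk 7, set 3) → VC-HIT  vc=[25, 23, 11]

OUTCOME = VC-HIT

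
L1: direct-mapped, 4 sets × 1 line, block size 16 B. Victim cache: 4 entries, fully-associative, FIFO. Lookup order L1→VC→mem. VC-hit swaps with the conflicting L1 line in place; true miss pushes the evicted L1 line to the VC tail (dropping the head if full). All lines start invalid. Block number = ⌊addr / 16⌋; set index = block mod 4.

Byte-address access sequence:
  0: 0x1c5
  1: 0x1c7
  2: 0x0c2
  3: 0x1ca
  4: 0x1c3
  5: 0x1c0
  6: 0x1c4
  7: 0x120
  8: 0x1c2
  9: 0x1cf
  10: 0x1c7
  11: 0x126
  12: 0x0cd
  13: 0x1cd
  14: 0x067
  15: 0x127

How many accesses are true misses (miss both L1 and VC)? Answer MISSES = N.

  [0] addr=0x1c5 blk=28 s=0: MISS | VC []
  [1] addr=0x1c7 blk=28 s=0: L1-HIT | VC []
  [2] addr=0xc2 blk=12 s=0: MISS | VC [28]
  [3] addr=0x1ca blk=28 s=0: VC-HIT | VC [12]
  [4] addr=0x1c3 blk=28 s=0: L1-HIT | VC [12]
  [5] addr=0x1c0 blk=28 s=0: L1-HIT | VC [12]
  [6] addr=0x1c4 blk=28 s=0: L1-HIT | VC [12]
  [7] addr=0x120 blk=18 s=2: MISS | VC [12]
  [8] addr=0x1c2 blk=28 s=0: L1-HIT | VC [12]
  [9] addr=0x1cf blk=28 s=0: L1-HIT | VC [12]
  [10] addr=0x1c7 blk=28 s=0: L1-HIT | VC [12]
  [11] addr=0x126 blk=18 s=2: L1-HIT | VC [12]
  [12] addr=0xcd blk=12 s=0: VC-HIT | VC [28]
  [13] addr=0x1cd blk=28 s=0: VC-HIT | VC [12]
  [14] addr=0x67 blk=6 s=2: MISS | VC [12, 18]
  [15] addr=0x127 blk=18 s=2: VC-HIT | VC [12, 6]

MISSES = 4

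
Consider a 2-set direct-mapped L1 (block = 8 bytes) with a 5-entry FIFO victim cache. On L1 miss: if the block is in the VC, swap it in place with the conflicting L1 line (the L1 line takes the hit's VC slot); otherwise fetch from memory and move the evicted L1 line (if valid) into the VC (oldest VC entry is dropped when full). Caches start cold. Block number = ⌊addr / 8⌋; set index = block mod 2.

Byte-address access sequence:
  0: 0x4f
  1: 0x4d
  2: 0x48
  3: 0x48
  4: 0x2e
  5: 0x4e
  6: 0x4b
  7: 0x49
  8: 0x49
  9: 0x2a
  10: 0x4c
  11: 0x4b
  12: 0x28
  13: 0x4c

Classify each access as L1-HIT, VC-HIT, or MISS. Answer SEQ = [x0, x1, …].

  [0] addr=0x4f blk=9 s=1: MISS | VC []
  [1] addr=0x4d blk=9 s=1: L1-HIT | VC []
  [2] addr=0x48 blk=9 s=1: L1-HIT | VC []
  [3] addr=0x48 blk=9 s=1: L1-HIT | VC []
  [4] addr=0x2e blk=5 s=1: MISS | VC [9]
  [5] addr=0x4e blk=9 s=1: VC-HIT | VC [5]
  [6] addr=0x4b blk=9 s=1: L1-HIT | VC [5]
  [7] addr=0x49 blk=9 s=1: L1-HIT | VC [5]
  [8] addr=0x49 blk=9 s=1: L1-HIT | VC [5]
  [9] addr=0x2a blk=5 s=1: VC-HIT | VC [9]
  [10] addr=0x4c blk=9 s=1: VC-HIT | VC [5]
  [11] addr=0x4b blk=9 s=1: L1-HIT | VC [5]
  [12] addr=0x28 blk=5 s=1: VC-HIT | VC [9]
  [13] addr=0x4c blk=9 s=1: VC-HIT | VC [5]

SEQ = [MISS, L1-HIT, L1-HIT, L1-HIT, MISS, VC-HIT, L1-HIT, L1-HIT, L1-HIT, VC-HIT, VC-HIT, L1-HIT, VC-HIT, VC-HIT]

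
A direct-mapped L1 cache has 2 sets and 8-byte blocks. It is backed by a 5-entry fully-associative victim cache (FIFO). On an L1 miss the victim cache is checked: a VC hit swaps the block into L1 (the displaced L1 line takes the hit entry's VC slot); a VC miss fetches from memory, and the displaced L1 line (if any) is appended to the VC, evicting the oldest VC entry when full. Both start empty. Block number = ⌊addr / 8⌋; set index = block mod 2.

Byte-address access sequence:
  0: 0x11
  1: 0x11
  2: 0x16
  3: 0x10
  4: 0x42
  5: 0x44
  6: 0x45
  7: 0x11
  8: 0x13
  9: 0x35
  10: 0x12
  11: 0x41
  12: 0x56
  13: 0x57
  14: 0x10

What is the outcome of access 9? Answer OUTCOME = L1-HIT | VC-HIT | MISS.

OUTCOME = MISS

#0 0x11→b2/s0 MISS; vc=[]
#1 0x11→b2/s0 L1-HIT; vc=[]
#2 0x16→b2/s0 L1-HIT; vc=[]
#3 0x10→b2/s0 L1-HIT; vc=[]
#4 0x42→b8/s0 MISS; vc=[2]
#5 0x44→b8/s0 L1-HIT; vc=[2]
#6 0x45→b8/s0 L1-HIT; vc=[2]
#7 0x11→b2/s0 VC-HIT; vc=[8]
#8 0x13→b2/s0 L1-HIT; vc=[8]
#9 0x35→b6/s0 MISS; vc=[8,2]
#10 0x12→b2/s0 VC-HIT; vc=[8,6]
#11 0x41→b8/s0 VC-HIT; vc=[2,6]
#12 0x56→b10/s0 MISS; vc=[2,6,8]
#13 0x57→b10/s0 L1-HIT; vc=[2,6,8]
#14 0x10→b2/s0 VC-HIT; vc=[10,6,8]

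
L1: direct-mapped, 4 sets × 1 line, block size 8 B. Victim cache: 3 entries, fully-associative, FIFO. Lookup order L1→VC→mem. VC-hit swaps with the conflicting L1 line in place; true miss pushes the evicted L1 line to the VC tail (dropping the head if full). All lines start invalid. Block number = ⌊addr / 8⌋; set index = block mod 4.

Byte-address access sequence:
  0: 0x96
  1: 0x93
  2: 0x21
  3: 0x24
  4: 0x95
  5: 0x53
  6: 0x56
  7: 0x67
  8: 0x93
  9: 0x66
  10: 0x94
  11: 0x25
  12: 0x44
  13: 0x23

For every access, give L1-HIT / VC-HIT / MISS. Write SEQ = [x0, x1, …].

#0 0x96→b18/s2 MISS; vc=[]
#1 0x93→b18/s2 L1-HIT; vc=[]
#2 0x21→b4/s0 MISS; vc=[]
#3 0x24→b4/s0 L1-HIT; vc=[]
#4 0x95→b18/s2 L1-HIT; vc=[]
#5 0x53→b10/s2 MISS; vc=[18]
#6 0x56→b10/s2 L1-HIT; vc=[18]
#7 0x67→b12/s0 MISS; vc=[18,4]
#8 0x93→b18/s2 VC-HIT; vc=[10,4]
#9 0x66→b12/s0 L1-HIT; vc=[10,4]
#10 0x94→b18/s2 L1-HIT; vc=[10,4]
#11 0x25→b4/s0 VC-HIT; vc=[10,12]
#12 0x44→b8/s0 MISS; vc=[10,12,4]
#13 0x23→b4/s0 VC-HIT; vc=[10,12,8]

SEQ = [MISS, L1-HIT, MISS, L1-HIT, L1-HIT, MISS, L1-HIT, MISS, VC-HIT, L1-HIT, L1-HIT, VC-HIT, MISS, VC-HIT]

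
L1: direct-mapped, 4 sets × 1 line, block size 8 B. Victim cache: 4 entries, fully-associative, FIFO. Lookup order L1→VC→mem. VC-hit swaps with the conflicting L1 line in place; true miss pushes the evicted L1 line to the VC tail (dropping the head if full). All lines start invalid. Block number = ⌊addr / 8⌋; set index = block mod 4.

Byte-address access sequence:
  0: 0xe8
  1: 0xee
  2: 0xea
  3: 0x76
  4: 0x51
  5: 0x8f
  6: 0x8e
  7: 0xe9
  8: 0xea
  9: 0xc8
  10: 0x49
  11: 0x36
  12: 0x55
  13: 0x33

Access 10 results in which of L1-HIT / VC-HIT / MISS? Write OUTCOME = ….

OUTCOME = MISS

  [0] addr=0xe8 blk=29 s=1: MISS | VC []
  [1] addr=0xee blk=29 s=1: L1-HIT | VC []
  [2] addr=0xea blk=29 s=1: L1-HIT | VC []
  [3] addr=0x76 blk=14 s=2: MISS | VC []
  [4] addr=0x51 blk=10 s=2: MISS | VC [14]
  [5] addr=0x8f blk=17 s=1: MISS | VC [14, 29]
  [6] addr=0x8e blk=17 s=1: L1-HIT | VC [14, 29]
  [7] addr=0xe9 blk=29 s=1: VC-HIT | VC [14, 17]
  [8] addr=0xea blk=29 s=1: L1-HIT | VC [14, 17]
  [9] addr=0xc8 blk=25 s=1: MISS | VC [14, 17, 29]
  [10] addr=0x49 blk=9 s=1: MISS | VC [14, 17, 29, 25]
  [11] addr=0x36 blk=6 s=2: MISS | VC [17, 29, 25, 10]
  [12] addr=0x55 blk=10 s=2: VC-HIT | VC [17, 29, 25, 6]
  [13] addr=0x33 blk=6 s=2: VC-HIT | VC [17, 29, 25, 10]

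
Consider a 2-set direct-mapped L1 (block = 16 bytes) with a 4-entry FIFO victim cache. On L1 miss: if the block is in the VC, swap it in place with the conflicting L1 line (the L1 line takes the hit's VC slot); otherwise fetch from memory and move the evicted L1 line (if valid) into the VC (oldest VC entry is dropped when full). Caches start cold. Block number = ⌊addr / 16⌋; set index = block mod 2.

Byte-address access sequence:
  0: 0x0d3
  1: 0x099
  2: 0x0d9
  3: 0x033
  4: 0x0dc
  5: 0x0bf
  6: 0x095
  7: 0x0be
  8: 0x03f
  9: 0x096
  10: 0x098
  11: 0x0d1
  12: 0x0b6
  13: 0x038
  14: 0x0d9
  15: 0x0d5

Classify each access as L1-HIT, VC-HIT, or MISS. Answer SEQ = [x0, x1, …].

SEQ = [MISS, MISS, VC-HIT, MISS, VC-HIT, MISS, VC-HIT, VC-HIT, VC-HIT, VC-HIT, L1-HIT, VC-HIT, VC-HIT, VC-HIT, VC-HIT, L1-HIT]

#0 0xd3→b13/s1 MISS; vc=[]
#1 0x99→b9/s1 MISS; vc=[13]
#2 0xd9→b13/s1 VC-HIT; vc=[9]
#3 0x33→b3/s1 MISS; vc=[9,13]
#4 0xdc→b13/s1 VC-HIT; vc=[9,3]
#5 0xbf→b11/s1 MISS; vc=[9,3,13]
#6 0x95→b9/s1 VC-HIT; vc=[11,3,13]
#7 0xbe→b11/s1 VC-HIT; vc=[9,3,13]
#8 0x3f→b3/s1 VC-HIT; vc=[9,11,13]
#9 0x96→b9/s1 VC-HIT; vc=[3,11,13]
#10 0x98→b9/s1 L1-HIT; vc=[3,11,13]
#11 0xd1→b13/s1 VC-HIT; vc=[3,11,9]
#12 0xb6→b11/s1 VC-HIT; vc=[3,13,9]
#13 0x38→b3/s1 VC-HIT; vc=[11,13,9]
#14 0xd9→b13/s1 VC-HIT; vc=[11,3,9]
#15 0xd5→b13/s1 L1-HIT; vc=[11,3,9]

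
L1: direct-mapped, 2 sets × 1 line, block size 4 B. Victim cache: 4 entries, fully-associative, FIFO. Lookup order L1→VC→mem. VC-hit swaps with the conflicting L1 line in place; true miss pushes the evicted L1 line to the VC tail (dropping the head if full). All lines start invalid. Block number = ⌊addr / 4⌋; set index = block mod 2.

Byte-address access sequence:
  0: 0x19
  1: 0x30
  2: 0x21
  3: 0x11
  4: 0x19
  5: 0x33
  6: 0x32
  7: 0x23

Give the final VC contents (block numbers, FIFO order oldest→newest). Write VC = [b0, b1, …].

#0 0x19→b6/s0 MISS; vc=[]
#1 0x30→b12/s0 MISS; vc=[6]
#2 0x21→b8/s0 MISS; vc=[6,12]
#3 0x11→b4/s0 MISS; vc=[6,12,8]
#4 0x19→b6/s0 VC-HIT; vc=[4,12,8]
#5 0x33→b12/s0 VC-HIT; vc=[4,6,8]
#6 0x32→b12/s0 L1-HIT; vc=[4,6,8]
#7 0x23→b8/s0 VC-HIT; vc=[4,6,12]

VC = [4, 6, 12]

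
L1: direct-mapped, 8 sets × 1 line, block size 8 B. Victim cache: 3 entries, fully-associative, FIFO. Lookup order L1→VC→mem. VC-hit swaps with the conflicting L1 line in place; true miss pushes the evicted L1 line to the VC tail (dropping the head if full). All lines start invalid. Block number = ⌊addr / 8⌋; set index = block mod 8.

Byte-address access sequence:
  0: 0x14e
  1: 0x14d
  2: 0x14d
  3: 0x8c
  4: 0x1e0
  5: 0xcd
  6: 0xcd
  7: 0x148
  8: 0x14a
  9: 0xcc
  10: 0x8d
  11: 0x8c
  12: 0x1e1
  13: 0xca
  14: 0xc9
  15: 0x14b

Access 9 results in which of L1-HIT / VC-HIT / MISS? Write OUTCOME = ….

OUTCOME = VC-HIT

  [0] addr=0x14e blk=41 s=1: MISS | VC []
  [1] addr=0x14d blk=41 s=1: L1-HIT | VC []
  [2] addr=0x14d blk=41 s=1: L1-HIT | VC []
  [3] addr=0x8c blk=17 s=1: MISS | VC [41]
  [4] addr=0x1e0 blk=60 s=4: MISS | VC [41]
  [5] addr=0xcd blk=25 s=1: MISS | VC [41, 17]
  [6] addr=0xcd blk=25 s=1: L1-HIT | VC [41, 17]
  [7] addr=0x148 blk=41 s=1: VC-HIT | VC [25, 17]
  [8] addr=0x14a blk=41 s=1: L1-HIT | VC [25, 17]
  [9] addr=0xcc blk=25 s=1: VC-HIT | VC [41, 17]
  [10] addr=0x8d blk=17 s=1: VC-HIT | VC [41, 25]
  [11] addr=0x8c blk=17 s=1: L1-HIT | VC [41, 25]
  [12] addr=0x1e1 blk=60 s=4: L1-HIT | VC [41, 25]
  [13] addr=0xca blk=25 s=1: VC-HIT | VC [41, 17]
  [14] addr=0xc9 blk=25 s=1: L1-HIT | VC [41, 17]
  [15] addr=0x14b blk=41 s=1: VC-HIT | VC [25, 17]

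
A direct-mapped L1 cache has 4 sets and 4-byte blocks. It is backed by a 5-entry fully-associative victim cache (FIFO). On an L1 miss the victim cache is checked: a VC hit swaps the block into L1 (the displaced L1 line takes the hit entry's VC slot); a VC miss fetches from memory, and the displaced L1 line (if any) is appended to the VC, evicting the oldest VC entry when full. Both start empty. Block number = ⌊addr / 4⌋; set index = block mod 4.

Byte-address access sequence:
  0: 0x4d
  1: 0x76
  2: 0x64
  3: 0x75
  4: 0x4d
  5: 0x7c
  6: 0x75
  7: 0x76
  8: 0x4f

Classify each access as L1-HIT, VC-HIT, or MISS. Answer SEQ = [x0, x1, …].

#0 0x4d→b19/s3 MISS; vc=[]
#1 0x76→b29/s1 MISS; vc=[]
#2 0x64→b25/s1 MISS; vc=[29]
#3 0x75→b29/s1 VC-HIT; vc=[25]
#4 0x4d→b19/s3 L1-HIT; vc=[25]
#5 0x7c→b31/s3 MISS; vc=[25,19]
#6 0x75→b29/s1 L1-HIT; vc=[25,19]
#7 0x76→b29/s1 L1-HIT; vc=[25,19]
#8 0x4f→b19/s3 VC-HIT; vc=[25,31]

SEQ = [MISS, MISS, MISS, VC-HIT, L1-HIT, MISS, L1-HIT, L1-HIT, VC-HIT]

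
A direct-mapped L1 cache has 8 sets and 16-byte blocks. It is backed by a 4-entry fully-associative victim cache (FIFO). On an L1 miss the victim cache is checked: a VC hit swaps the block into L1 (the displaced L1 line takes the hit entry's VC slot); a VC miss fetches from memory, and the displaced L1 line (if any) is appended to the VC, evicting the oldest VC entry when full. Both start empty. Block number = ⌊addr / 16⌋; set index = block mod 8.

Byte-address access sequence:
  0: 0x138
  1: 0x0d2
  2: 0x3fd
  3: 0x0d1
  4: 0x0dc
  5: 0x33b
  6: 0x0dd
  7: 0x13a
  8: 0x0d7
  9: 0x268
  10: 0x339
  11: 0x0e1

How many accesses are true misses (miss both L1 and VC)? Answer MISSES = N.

MISSES = 6

0: 0x138 (blk 19, set 3) → MISS  vc=[]
1: 0xd2 (blk 13, set 5) → MISS  vc=[]
2: 0x3fd (blk 63, set 7) → MISS  vc=[]
3: 0xd1 (blk 13, set 5) → L1-HIT  vc=[]
4: 0xdc (blk 13, set 5) → L1-HIT  vc=[]
5: 0x33b (blk 51, set 3) → MISS  vc=[19]
6: 0xdd (blk 13, set 5) → L1-HIT  vc=[19]
7: 0x13a (blk 19, set 3) → VC-HIT  vc=[51]
8: 0xd7 (blk 13, set 5) → L1-HIT  vc=[51]
9: 0x268 (blk 38, set 6) → MISS  vc=[51]
10: 0x339 (blk 51, set 3) → VC-HIT  vc=[19]
11: 0xe1 (blk 14, set 6) → MISS  vc=[19, 38]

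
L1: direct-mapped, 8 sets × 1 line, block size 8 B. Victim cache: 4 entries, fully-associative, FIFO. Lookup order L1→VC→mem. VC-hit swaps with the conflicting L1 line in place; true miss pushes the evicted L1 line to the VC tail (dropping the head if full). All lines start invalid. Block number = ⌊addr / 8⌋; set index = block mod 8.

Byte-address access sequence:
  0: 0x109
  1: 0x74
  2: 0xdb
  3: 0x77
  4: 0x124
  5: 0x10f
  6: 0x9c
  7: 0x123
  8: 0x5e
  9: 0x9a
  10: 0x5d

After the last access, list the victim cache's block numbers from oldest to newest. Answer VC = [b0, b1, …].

  [0] addr=0x109 blk=33 s=1: MISS | VC []
  [1] addr=0x74 blk=14 s=6: MISS | VC []
  [2] addr=0xdb blk=27 s=3: MISS | VC []
  [3] addr=0x77 blk=14 s=6: L1-HIT | VC []
  [4] addr=0x124 blk=36 s=4: MISS | VC []
  [5] addr=0x10f blk=33 s=1: L1-HIT | VC []
  [6] addr=0x9c blk=19 s=3: MISS | VC [27]
  [7] addr=0x123 blk=36 s=4: L1-HIT | VC [27]
  [8] addr=0x5e blk=11 s=3: MISS | VC [27, 19]
  [9] addr=0x9a blk=19 s=3: VC-HIT | VC [27, 11]
  [10] addr=0x5d blk=11 s=3: VC-HIT | VC [27, 19]

VC = [27, 19]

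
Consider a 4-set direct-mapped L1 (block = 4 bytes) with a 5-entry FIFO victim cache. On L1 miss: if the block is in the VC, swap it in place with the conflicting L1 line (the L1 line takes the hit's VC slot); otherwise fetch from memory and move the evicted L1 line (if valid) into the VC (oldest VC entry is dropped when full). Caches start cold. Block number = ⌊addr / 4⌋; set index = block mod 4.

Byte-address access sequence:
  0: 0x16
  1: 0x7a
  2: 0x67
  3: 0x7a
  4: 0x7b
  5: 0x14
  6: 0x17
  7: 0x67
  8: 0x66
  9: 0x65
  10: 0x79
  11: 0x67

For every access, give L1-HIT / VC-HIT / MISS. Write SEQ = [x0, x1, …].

SEQ = [MISS, MISS, MISS, L1-HIT, L1-HIT, VC-HIT, L1-HIT, VC-HIT, L1-HIT, L1-HIT, L1-HIT, L1-HIT]

#0 0x16→b5/s1 MISS; vc=[]
#1 0x7a→b30/s2 MISS; vc=[]
#2 0x67→b25/s1 MISS; vc=[5]
#3 0x7a→b30/s2 L1-HIT; vc=[5]
#4 0x7b→b30/s2 L1-HIT; vc=[5]
#5 0x14→b5/s1 VC-HIT; vc=[25]
#6 0x17→b5/s1 L1-HIT; vc=[25]
#7 0x67→b25/s1 VC-HIT; vc=[5]
#8 0x66→b25/s1 L1-HIT; vc=[5]
#9 0x65→b25/s1 L1-HIT; vc=[5]
#10 0x79→b30/s2 L1-HIT; vc=[5]
#11 0x67→b25/s1 L1-HIT; vc=[5]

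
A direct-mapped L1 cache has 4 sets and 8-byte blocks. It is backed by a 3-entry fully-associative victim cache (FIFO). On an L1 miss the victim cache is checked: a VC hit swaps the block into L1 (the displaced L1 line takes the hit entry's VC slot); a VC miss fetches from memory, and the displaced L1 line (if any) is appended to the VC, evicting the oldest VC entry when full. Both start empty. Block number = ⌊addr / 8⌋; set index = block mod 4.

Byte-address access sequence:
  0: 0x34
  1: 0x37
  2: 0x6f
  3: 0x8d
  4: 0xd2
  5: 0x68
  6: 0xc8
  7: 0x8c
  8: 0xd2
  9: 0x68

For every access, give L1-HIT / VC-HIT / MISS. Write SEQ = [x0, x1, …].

SEQ = [MISS, L1-HIT, MISS, MISS, MISS, VC-HIT, MISS, VC-HIT, L1-HIT, VC-HIT]

  [0] addr=0x34 blk=6 s=2: MISS | VC []
  [1] addr=0x37 blk=6 s=2: L1-HIT | VC []
  [2] addr=0x6f blk=13 s=1: MISS | VC []
  [3] addr=0x8d blk=17 s=1: MISS | VC [13]
  [4] addr=0xd2 blk=26 s=2: MISS | VC [13, 6]
  [5] addr=0x68 blk=13 s=1: VC-HIT | VC [17, 6]
  [6] addr=0xc8 blk=25 s=1: MISS | VC [17, 6, 13]
  [7] addr=0x8c blk=17 s=1: VC-HIT | VC [25, 6, 13]
  [8] addr=0xd2 blk=26 s=2: L1-HIT | VC [25, 6, 13]
  [9] addr=0x68 blk=13 s=1: VC-HIT | VC [25, 6, 17]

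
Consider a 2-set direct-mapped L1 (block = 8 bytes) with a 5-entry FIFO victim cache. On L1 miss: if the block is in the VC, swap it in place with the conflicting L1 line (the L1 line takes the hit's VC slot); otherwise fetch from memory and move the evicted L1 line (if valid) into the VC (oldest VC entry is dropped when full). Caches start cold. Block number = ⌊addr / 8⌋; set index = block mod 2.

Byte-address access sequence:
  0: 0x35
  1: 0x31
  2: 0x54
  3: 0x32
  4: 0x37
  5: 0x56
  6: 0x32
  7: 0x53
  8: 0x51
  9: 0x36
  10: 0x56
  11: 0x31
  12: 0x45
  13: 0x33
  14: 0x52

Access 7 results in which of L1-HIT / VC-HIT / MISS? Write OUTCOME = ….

OUTCOME = VC-HIT

  [0] addr=0x35 blk=6 s=0: MISS | VC []
  [1] addr=0x31 blk=6 s=0: L1-HIT | VC []
  [2] addr=0x54 blk=10 s=0: MISS | VC [6]
  [3] addr=0x32 blk=6 s=0: VC-HIT | VC [10]
  [4] addr=0x37 blk=6 s=0: L1-HIT | VC [10]
  [5] addr=0x56 blk=10 s=0: VC-HIT | VC [6]
  [6] addr=0x32 blk=6 s=0: VC-HIT | VC [10]
  [7] addr=0x53 blk=10 s=0: VC-HIT | VC [6]
  [8] addr=0x51 blk=10 s=0: L1-HIT | VC [6]
  [9] addr=0x36 blk=6 s=0: VC-HIT | VC [10]
  [10] addr=0x56 blk=10 s=0: VC-HIT | VC [6]
  [11] addr=0x31 blk=6 s=0: VC-HIT | VC [10]
  [12] addr=0x45 blk=8 s=0: MISS | VC [10, 6]
  [13] addr=0x33 blk=6 s=0: VC-HIT | VC [10, 8]
  [14] addr=0x52 blk=10 s=0: VC-HIT | VC [6, 8]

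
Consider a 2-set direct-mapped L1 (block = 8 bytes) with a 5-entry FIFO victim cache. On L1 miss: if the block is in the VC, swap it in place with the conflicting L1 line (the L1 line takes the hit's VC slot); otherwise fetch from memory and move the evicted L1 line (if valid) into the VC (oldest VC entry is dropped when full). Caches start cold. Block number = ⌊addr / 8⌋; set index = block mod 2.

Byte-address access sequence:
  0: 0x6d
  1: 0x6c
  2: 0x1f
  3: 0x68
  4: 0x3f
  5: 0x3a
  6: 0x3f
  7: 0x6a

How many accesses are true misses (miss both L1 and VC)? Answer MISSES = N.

0: 0x6d (blk 13, set 1) → MISS  vc=[]
1: 0x6c (blk 13, set 1) → L1-HIT  vc=[]
2: 0x1f (blk 3, set 1) → MISS  vc=[13]
3: 0x68 (blk 13, set 1) → VC-HIT  vc=[3]
4: 0x3f (blk 7, set 1) → MISS  vc=[3, 13]
5: 0x3a (blk 7, set 1) → L1-HIT  vc=[3, 13]
6: 0x3f (blk 7, set 1) → L1-HIT  vc=[3, 13]
7: 0x6a (blk 13, set 1) → VC-HIT  vc=[3, 7]

MISSES = 3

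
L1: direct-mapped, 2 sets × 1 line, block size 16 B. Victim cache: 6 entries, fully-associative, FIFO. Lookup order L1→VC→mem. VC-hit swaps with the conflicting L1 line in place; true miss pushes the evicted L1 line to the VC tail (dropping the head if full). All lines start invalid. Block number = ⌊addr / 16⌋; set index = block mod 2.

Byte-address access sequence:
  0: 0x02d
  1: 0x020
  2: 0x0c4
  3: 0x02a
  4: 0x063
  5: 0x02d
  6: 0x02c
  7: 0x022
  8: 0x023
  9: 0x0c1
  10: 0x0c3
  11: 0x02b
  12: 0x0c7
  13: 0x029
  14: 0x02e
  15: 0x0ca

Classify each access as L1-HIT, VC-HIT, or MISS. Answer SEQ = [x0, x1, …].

SEQ = [MISS, L1-HIT, MISS, VC-HIT, MISS, VC-HIT, L1-HIT, L1-HIT, L1-HIT, VC-HIT, L1-HIT, VC-HIT, VC-HIT, VC-HIT, L1-HIT, VC-HIT]

0: 0x2d (blk 2, set 0) → MISS  vc=[]
1: 0x20 (blk 2, set 0) → L1-HIT  vc=[]
2: 0xc4 (blk 12, set 0) → MISS  vc=[2]
3: 0x2a (blk 2, set 0) → VC-HIT  vc=[12]
4: 0x63 (blk 6, set 0) → MISS  vc=[12, 2]
5: 0x2d (blk 2, set 0) → VC-HIT  vc=[12, 6]
6: 0x2c (blk 2, set 0) → L1-HIT  vc=[12, 6]
7: 0x22 (blk 2, set 0) → L1-HIT  vc=[12, 6]
8: 0x23 (blk 2, set 0) → L1-HIT  vc=[12, 6]
9: 0xc1 (blk 12, set 0) → VC-HIT  vc=[2, 6]
10: 0xc3 (blk 12, set 0) → L1-HIT  vc=[2, 6]
11: 0x2b (blk 2, set 0) → VC-HIT  vc=[12, 6]
12: 0xc7 (blk 12, set 0) → VC-HIT  vc=[2, 6]
13: 0x29 (blk 2, set 0) → VC-HIT  vc=[12, 6]
14: 0x2e (blk 2, set 0) → L1-HIT  vc=[12, 6]
15: 0xca (blk 12, set 0) → VC-HIT  vc=[2, 6]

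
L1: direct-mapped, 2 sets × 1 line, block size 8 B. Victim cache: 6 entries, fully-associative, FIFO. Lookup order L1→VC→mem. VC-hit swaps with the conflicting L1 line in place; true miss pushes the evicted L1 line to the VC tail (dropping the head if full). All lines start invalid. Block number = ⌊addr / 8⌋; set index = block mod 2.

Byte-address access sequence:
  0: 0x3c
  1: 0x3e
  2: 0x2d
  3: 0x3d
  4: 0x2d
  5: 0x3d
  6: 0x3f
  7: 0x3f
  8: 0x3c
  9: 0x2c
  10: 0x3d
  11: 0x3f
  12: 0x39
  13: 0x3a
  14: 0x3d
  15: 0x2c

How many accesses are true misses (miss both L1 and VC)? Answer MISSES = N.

  [0] addr=0x3c blk=7 s=1: MISS | VC []
  [1] addr=0x3e blk=7 s=1: L1-HIT | VC []
  [2] addr=0x2d blk=5 s=1: MISS | VC [7]
  [3] addr=0x3d blk=7 s=1: VC-HIT | VC [5]
  [4] addr=0x2d blk=5 s=1: VC-HIT | VC [7]
  [5] addr=0x3d blk=7 s=1: VC-HIT | VC [5]
  [6] addr=0x3f blk=7 s=1: L1-HIT | VC [5]
  [7] addr=0x3f blk=7 s=1: L1-HIT | VC [5]
  [8] addr=0x3c blk=7 s=1: L1-HIT | VC [5]
  [9] addr=0x2c blk=5 s=1: VC-HIT | VC [7]
  [10] addr=0x3d blk=7 s=1: VC-HIT | VC [5]
  [11] addr=0x3f blk=7 s=1: L1-HIT | VC [5]
  [12] addr=0x39 blk=7 s=1: L1-HIT | VC [5]
  [13] addr=0x3a blk=7 s=1: L1-HIT | VC [5]
  [14] addr=0x3d blk=7 s=1: L1-HIT | VC [5]
  [15] addr=0x2c blk=5 s=1: VC-HIT | VC [7]

MISSES = 2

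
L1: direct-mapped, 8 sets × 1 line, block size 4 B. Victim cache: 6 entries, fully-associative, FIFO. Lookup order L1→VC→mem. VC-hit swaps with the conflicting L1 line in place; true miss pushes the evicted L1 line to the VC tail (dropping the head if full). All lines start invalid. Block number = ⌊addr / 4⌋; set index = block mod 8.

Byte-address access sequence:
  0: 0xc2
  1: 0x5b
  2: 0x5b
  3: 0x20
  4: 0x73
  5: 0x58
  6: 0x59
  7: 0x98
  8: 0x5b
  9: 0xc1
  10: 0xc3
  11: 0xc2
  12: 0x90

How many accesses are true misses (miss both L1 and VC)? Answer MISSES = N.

0: 0xc2 (blk 48, set 0) → MISS  vc=[]
1: 0x5b (blk 22, set 6) → MISS  vc=[]
2: 0x5b (blk 22, set 6) → L1-HIT  vc=[]
3: 0x20 (blk 8, set 0) → MISS  vc=[48]
4: 0x73 (blk 28, set 4) → MISS  vc=[48]
5: 0x58 (blk 22, set 6) → L1-HIT  vc=[48]
6: 0x59 (blk 22, set 6) → L1-HIT  vc=[48]
7: 0x98 (blk 38, set 6) → MISS  vc=[48, 22]
8: 0x5b (blk 22, set 6) → VC-HIT  vc=[48, 38]
9: 0xc1 (blk 48, set 0) → VC-HIT  vc=[8, 38]
10: 0xc3 (blk 48, set 0) → L1-HIT  vc=[8, 38]
11: 0xc2 (blk 48, set 0) → L1-HIT  vc=[8, 38]
12: 0x90 (blk 36, set 4) → MISS  vc=[8, 38, 28]

MISSES = 6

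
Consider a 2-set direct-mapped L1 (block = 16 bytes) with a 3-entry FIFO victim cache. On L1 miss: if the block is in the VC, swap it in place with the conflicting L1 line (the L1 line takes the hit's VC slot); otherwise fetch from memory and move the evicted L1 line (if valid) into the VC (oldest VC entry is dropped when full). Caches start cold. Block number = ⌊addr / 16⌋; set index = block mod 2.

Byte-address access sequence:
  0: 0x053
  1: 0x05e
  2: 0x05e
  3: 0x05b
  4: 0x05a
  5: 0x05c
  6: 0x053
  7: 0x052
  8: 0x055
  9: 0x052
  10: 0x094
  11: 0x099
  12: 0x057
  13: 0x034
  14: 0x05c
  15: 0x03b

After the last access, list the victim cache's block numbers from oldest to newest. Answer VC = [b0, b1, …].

#0 0x53→b5/s1 MISS; vc=[]
#1 0x5e→b5/s1 L1-HIT; vc=[]
#2 0x5e→b5/s1 L1-HIT; vc=[]
#3 0x5b→b5/s1 L1-HIT; vc=[]
#4 0x5a→b5/s1 L1-HIT; vc=[]
#5 0x5c→b5/s1 L1-HIT; vc=[]
#6 0x53→b5/s1 L1-HIT; vc=[]
#7 0x52→b5/s1 L1-HIT; vc=[]
#8 0x55→b5/s1 L1-HIT; vc=[]
#9 0x52→b5/s1 L1-HIT; vc=[]
#10 0x94→b9/s1 MISS; vc=[5]
#11 0x99→b9/s1 L1-HIT; vc=[5]
#12 0x57→b5/s1 VC-HIT; vc=[9]
#13 0x34→b3/s1 MISS; vc=[9,5]
#14 0x5c→b5/s1 VC-HIT; vc=[9,3]
#15 0x3b→b3/s1 VC-HIT; vc=[9,5]

VC = [9, 5]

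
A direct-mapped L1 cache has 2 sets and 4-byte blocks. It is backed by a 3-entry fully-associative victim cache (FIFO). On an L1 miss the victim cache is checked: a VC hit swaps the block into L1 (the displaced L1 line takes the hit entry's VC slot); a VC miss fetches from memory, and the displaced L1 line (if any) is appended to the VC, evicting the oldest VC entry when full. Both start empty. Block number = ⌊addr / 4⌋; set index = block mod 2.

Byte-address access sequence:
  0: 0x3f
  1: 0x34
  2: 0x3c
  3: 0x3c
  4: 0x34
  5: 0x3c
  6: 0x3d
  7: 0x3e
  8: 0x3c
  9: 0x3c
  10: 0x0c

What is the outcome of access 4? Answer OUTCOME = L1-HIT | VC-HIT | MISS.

#0 0x3f→b15/s1 MISS; vc=[]
#1 0x34→b13/s1 MISS; vc=[15]
#2 0x3c→b15/s1 VC-HIT; vc=[13]
#3 0x3c→b15/s1 L1-HIT; vc=[13]
#4 0x34→b13/s1 VC-HIT; vc=[15]
#5 0x3c→b15/s1 VC-HIT; vc=[13]
#6 0x3d→b15/s1 L1-HIT; vc=[13]
#7 0x3e→b15/s1 L1-HIT; vc=[13]
#8 0x3c→b15/s1 L1-HIT; vc=[13]
#9 0x3c→b15/s1 L1-HIT; vc=[13]
#10 0xc→b3/s1 MISS; vc=[13,15]

OUTCOME = VC-HIT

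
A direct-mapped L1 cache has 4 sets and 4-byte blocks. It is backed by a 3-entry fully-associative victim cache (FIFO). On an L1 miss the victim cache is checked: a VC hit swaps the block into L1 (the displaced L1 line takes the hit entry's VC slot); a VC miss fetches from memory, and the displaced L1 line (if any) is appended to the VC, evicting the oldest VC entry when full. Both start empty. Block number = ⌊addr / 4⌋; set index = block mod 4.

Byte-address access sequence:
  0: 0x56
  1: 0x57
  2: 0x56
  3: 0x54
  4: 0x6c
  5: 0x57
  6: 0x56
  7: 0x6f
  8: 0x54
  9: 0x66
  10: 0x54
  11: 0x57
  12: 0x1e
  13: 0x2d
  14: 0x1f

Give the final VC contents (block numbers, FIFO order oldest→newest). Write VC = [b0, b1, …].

VC = [25, 27, 11]

  [0] addr=0x56 blk=21 s=1: MISS | VC []
  [1] addr=0x57 blk=21 s=1: L1-HIT | VC []
  [2] addr=0x56 blk=21 s=1: L1-HIT | VC []
  [3] addr=0x54 blk=21 s=1: L1-HIT | VC []
  [4] addr=0x6c blk=27 s=3: MISS | VC []
  [5] addr=0x57 blk=21 s=1: L1-HIT | VC []
  [6] addr=0x56 blk=21 s=1: L1-HIT | VC []
  [7] addr=0x6f blk=27 s=3: L1-HIT | VC []
  [8] addr=0x54 blk=21 s=1: L1-HIT | VC []
  [9] addr=0x66 blk=25 s=1: MISS | VC [21]
  [10] addr=0x54 blk=21 s=1: VC-HIT | VC [25]
  [11] addr=0x57 blk=21 s=1: L1-HIT | VC [25]
  [12] addr=0x1e blk=7 s=3: MISS | VC [25, 27]
  [13] addr=0x2d blk=11 s=3: MISS | VC [25, 27, 7]
  [14] addr=0x1f blk=7 s=3: VC-HIT | VC [25, 27, 11]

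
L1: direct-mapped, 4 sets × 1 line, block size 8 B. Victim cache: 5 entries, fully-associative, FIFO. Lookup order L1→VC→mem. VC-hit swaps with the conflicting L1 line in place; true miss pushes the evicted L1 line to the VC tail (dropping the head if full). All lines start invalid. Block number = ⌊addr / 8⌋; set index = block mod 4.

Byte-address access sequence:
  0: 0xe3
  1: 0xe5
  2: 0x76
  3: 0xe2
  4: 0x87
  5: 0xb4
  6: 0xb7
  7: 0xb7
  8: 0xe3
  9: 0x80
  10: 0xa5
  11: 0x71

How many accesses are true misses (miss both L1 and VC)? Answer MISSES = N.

MISSES = 5

#0 0xe3→b28/s0 MISS; vc=[]
#1 0xe5→b28/s0 L1-HIT; vc=[]
#2 0x76→b14/s2 MISS; vc=[]
#3 0xe2→b28/s0 L1-HIT; vc=[]
#4 0x87→b16/s0 MISS; vc=[28]
#5 0xb4→b22/s2 MISS; vc=[28,14]
#6 0xb7→b22/s2 L1-HIT; vc=[28,14]
#7 0xb7→b22/s2 L1-HIT; vc=[28,14]
#8 0xe3→b28/s0 VC-HIT; vc=[16,14]
#9 0x80→b16/s0 VC-HIT; vc=[28,14]
#10 0xa5→b20/s0 MISS; vc=[28,14,16]
#11 0x71→b14/s2 VC-HIT; vc=[28,22,16]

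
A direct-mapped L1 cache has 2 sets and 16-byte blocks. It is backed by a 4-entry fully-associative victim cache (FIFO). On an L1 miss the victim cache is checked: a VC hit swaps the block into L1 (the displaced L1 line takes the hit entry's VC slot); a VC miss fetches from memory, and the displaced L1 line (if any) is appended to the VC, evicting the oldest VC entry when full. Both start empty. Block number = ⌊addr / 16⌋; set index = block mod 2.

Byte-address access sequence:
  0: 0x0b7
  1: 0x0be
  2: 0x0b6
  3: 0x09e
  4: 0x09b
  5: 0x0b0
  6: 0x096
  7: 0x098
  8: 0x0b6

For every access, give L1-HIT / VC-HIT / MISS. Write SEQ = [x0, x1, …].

SEQ = [MISS, L1-HIT, L1-HIT, MISS, L1-HIT, VC-HIT, VC-HIT, L1-HIT, VC-HIT]

0: 0xb7 (blk 11, set 1) → MISS  vc=[]
1: 0xbe (blk 11, set 1) → L1-HIT  vc=[]
2: 0xb6 (blk 11, set 1) → L1-HIT  vc=[]
3: 0x9e (blk 9, set 1) → MISS  vc=[11]
4: 0x9b (blk 9, set 1) → L1-HIT  vc=[11]
5: 0xb0 (blk 11, set 1) → VC-HIT  vc=[9]
6: 0x96 (blk 9, set 1) → VC-HIT  vc=[11]
7: 0x98 (blk 9, set 1) → L1-HIT  vc=[11]
8: 0xb6 (blk 11, set 1) → VC-HIT  vc=[9]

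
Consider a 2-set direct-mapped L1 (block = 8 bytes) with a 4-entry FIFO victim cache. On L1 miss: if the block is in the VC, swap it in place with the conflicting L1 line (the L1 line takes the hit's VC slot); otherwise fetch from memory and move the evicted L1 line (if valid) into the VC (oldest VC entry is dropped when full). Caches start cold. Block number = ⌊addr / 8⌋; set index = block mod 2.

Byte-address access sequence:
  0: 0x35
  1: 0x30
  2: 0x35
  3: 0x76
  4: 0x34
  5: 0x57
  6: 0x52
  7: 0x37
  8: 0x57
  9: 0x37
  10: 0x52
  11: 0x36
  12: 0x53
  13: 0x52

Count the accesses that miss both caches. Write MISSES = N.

  [0] addr=0x35 blk=6 s=0: MISS | VC []
  [1] addr=0x30 blk=6 s=0: L1-HIT | VC []
  [2] addr=0x35 blk=6 s=0: L1-HIT | VC []
  [3] addr=0x76 blk=14 s=0: MISS | VC [6]
  [4] addr=0x34 blk=6 s=0: VC-HIT | VC [14]
  [5] addr=0x57 blk=10 s=0: MISS | VC [14, 6]
  [6] addr=0x52 blk=10 s=0: L1-HIT | VC [14, 6]
  [7] addr=0x37 blk=6 s=0: VC-HIT | VC [14, 10]
  [8] addr=0x57 blk=10 s=0: VC-HIT | VC [14, 6]
  [9] addr=0x37 blk=6 s=0: VC-HIT | VC [14, 10]
  [10] addr=0x52 blk=10 s=0: VC-HIT | VC [14, 6]
  [11] addr=0x36 blk=6 s=0: VC-HIT | VC [14, 10]
  [12] addr=0x53 blk=10 s=0: VC-HIT | VC [14, 6]
  [13] addr=0x52 blk=10 s=0: L1-HIT | VC [14, 6]

MISSES = 3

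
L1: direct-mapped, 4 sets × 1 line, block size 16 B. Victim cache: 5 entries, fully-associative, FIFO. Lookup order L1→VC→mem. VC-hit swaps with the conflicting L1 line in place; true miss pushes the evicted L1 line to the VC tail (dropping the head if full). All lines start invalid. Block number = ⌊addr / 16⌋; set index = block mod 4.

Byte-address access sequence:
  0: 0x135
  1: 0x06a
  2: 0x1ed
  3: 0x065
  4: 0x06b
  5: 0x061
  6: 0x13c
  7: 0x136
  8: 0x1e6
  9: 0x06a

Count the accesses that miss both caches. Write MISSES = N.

MISSES = 3

0: 0x135 (blk 19, set 3) → MISS  vc=[]
1: 0x6a (blk 6, set 2) → MISS  vc=[]
2: 0x1ed (blk 30, set 2) → MISS  vc=[6]
3: 0x65 (blk 6, set 2) → VC-HIT  vc=[30]
4: 0x6b (blk 6, set 2) → L1-HIT  vc=[30]
5: 0x61 (blk 6, set 2) → L1-HIT  vc=[30]
6: 0x13c (blk 19, set 3) → L1-HIT  vc=[30]
7: 0x136 (blk 19, set 3) → L1-HIT  vc=[30]
8: 0x1e6 (blk 30, set 2) → VC-HIT  vc=[6]
9: 0x6a (blk 6, set 2) → VC-HIT  vc=[30]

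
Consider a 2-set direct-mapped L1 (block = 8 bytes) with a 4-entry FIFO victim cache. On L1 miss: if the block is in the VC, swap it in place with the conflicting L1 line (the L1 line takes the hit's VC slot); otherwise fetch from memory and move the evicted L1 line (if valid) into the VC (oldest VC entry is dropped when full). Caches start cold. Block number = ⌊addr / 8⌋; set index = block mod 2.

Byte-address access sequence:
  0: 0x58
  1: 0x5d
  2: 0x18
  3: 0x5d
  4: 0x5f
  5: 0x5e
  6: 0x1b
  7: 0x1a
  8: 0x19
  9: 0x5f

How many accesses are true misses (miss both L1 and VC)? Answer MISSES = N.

MISSES = 2

  [0] addr=0x58 blk=11 s=1: MISS | VC []
  [1] addr=0x5d blk=11 s=1: L1-HIT | VC []
  [2] addr=0x18 blk=3 s=1: MISS | VC [11]
  [3] addr=0x5d blk=11 s=1: VC-HIT | VC [3]
  [4] addr=0x5f blk=11 s=1: L1-HIT | VC [3]
  [5] addr=0x5e blk=11 s=1: L1-HIT | VC [3]
  [6] addr=0x1b blk=3 s=1: VC-HIT | VC [11]
  [7] addr=0x1a blk=3 s=1: L1-HIT | VC [11]
  [8] addr=0x19 blk=3 s=1: L1-HIT | VC [11]
  [9] addr=0x5f blk=11 s=1: VC-HIT | VC [3]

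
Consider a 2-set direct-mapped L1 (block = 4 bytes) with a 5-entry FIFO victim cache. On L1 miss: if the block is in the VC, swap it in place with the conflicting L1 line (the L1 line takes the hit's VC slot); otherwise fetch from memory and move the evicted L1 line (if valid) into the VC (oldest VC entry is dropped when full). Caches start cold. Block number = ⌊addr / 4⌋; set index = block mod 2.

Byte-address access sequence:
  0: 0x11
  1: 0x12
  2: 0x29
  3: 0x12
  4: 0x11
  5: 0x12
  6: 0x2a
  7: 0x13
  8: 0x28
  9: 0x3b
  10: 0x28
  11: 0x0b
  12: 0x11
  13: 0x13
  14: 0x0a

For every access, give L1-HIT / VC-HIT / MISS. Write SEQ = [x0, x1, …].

  [0] addr=0x11 blk=4 s=0: MISS | VC []
  [1] addr=0x12 blk=4 s=0: L1-HIT | VC []
  [2] addr=0x29 blk=10 s=0: MISS | VC [4]
  [3] addr=0x12 blk=4 s=0: VC-HIT | VC [10]
  [4] addr=0x11 blk=4 s=0: L1-HIT | VC [10]
  [5] addr=0x12 blk=4 s=0: L1-HIT | VC [10]
  [6] addr=0x2a blk=10 s=0: VC-HIT | VC [4]
  [7] addr=0x13 blk=4 s=0: VC-HIT | VC [10]
  [8] addr=0x28 blk=10 s=0: VC-HIT | VC [4]
  [9] addr=0x3b blk=14 s=0: MISS | VC [4, 10]
  [10] addr=0x28 blk=10 s=0: VC-HIT | VC [4, 14]
  [11] addr=0xb blk=2 s=0: MISS | VC [4, 14, 10]
  [12] addr=0x11 blk=4 s=0: VC-HIT | VC [2, 14, 10]
  [13] addr=0x13 blk=4 s=0: L1-HIT | VC [2, 14, 10]
  [14] addr=0xa blk=2 s=0: VC-HIT | VC [4, 14, 10]

SEQ = [MISS, L1-HIT, MISS, VC-HIT, L1-HIT, L1-HIT, VC-HIT, VC-HIT, VC-HIT, MISS, VC-HIT, MISS, VC-HIT, L1-HIT, VC-HIT]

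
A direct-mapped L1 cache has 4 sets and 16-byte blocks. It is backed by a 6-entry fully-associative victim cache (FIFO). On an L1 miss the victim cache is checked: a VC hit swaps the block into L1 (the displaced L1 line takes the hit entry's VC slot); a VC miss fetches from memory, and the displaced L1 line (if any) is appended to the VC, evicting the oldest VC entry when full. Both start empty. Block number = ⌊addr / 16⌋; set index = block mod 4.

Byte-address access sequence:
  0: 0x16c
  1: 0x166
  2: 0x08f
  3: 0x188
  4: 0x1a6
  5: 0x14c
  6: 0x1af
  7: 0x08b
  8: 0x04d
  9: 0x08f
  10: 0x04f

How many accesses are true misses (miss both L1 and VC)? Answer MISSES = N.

MISSES = 6

  [0] addr=0x16c blk=22 s=2: MISS | VC []
  [1] addr=0x166 blk=22 s=2: L1-HIT | VC []
  [2] addr=0x8f blk=8 s=0: MISS | VC []
  [3] addr=0x188 blk=24 s=0: MISS | VC [8]
  [4] addr=0x1a6 blk=26 s=2: MISS | VC [8, 22]
  [5] addr=0x14c blk=20 s=0: MISS | VC [8, 22, 24]
  [6] addr=0x1af blk=26 s=2: L1-HIT | VC [8, 22, 24]
  [7] addr=0x8b blk=8 s=0: VC-HIT | VC [20, 22, 24]
  [8] addr=0x4d blk=4 s=0: MISS | VC [20, 22, 24, 8]
  [9] addr=0x8f blk=8 s=0: VC-HIT | VC [20, 22, 24, 4]
  [10] addr=0x4f blk=4 s=0: VC-HIT | VC [20, 22, 24, 8]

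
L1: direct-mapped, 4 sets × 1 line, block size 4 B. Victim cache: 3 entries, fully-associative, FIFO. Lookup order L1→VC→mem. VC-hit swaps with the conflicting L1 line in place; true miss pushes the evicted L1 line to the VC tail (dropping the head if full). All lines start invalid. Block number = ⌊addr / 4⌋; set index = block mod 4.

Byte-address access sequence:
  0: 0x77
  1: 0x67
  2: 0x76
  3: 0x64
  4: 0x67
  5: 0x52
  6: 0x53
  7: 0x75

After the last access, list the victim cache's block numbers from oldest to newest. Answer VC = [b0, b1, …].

VC = [25]

#0 0x77→b29/s1 MISS; vc=[]
#1 0x67→b25/s1 MISS; vc=[29]
#2 0x76→b29/s1 VC-HIT; vc=[25]
#3 0x64→b25/s1 VC-HIT; vc=[29]
#4 0x67→b25/s1 L1-HIT; vc=[29]
#5 0x52→b20/s0 MISS; vc=[29]
#6 0x53→b20/s0 L1-HIT; vc=[29]
#7 0x75→b29/s1 VC-HIT; vc=[25]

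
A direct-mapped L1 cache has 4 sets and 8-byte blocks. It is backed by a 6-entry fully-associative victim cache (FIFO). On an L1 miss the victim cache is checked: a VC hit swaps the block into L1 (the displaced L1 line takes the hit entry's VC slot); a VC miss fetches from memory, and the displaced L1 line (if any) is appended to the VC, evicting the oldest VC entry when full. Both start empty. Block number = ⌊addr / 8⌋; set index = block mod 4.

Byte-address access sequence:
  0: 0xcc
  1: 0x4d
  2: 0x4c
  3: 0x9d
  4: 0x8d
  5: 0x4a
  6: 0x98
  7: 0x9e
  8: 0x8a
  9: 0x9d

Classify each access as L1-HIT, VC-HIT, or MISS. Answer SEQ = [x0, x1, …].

SEQ = [MISS, MISS, L1-HIT, MISS, MISS, VC-HIT, L1-HIT, L1-HIT, VC-HIT, L1-HIT]

#0 0xcc→b25/s1 MISS; vc=[]
#1 0x4d→b9/s1 MISS; vc=[25]
#2 0x4c→b9/s1 L1-HIT; vc=[25]
#3 0x9d→b19/s3 MISS; vc=[25]
#4 0x8d→b17/s1 MISS; vc=[25,9]
#5 0x4a→b9/s1 VC-HIT; vc=[25,17]
#6 0x98→b19/s3 L1-HIT; vc=[25,17]
#7 0x9e→b19/s3 L1-HIT; vc=[25,17]
#8 0x8a→b17/s1 VC-HIT; vc=[25,9]
#9 0x9d→b19/s3 L1-HIT; vc=[25,9]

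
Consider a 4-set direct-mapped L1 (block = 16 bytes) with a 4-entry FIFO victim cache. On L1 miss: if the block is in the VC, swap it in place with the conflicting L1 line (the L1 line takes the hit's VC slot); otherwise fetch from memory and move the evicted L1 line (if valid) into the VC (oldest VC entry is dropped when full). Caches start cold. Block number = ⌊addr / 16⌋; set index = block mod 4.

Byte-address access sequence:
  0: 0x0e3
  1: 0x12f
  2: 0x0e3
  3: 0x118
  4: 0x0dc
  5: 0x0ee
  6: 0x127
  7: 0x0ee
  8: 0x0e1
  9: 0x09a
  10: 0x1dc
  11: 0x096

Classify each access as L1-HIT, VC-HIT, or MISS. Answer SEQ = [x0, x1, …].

#0 0xe3→b14/s2 MISS; vc=[]
#1 0x12f→b18/s2 MISS; vc=[14]
#2 0xe3→b14/s2 VC-HIT; vc=[18]
#3 0x118→b17/s1 MISS; vc=[18]
#4 0xdc→b13/s1 MISS; vc=[18,17]
#5 0xee→b14/s2 L1-HIT; vc=[18,17]
#6 0x127→b18/s2 VC-HIT; vc=[14,17]
#7 0xee→b14/s2 VC-HIT; vc=[18,17]
#8 0xe1→b14/s2 L1-HIT; vc=[18,17]
#9 0x9a→b9/s1 MISS; vc=[18,17,13]
#10 0x1dc→b29/s1 MISS; vc=[18,17,13,9]
#11 0x96→b9/s1 VC-HIT; vc=[18,17,13,29]

SEQ = [MISS, MISS, VC-HIT, MISS, MISS, L1-HIT, VC-HIT, VC-HIT, L1-HIT, MISS, MISS, VC-HIT]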